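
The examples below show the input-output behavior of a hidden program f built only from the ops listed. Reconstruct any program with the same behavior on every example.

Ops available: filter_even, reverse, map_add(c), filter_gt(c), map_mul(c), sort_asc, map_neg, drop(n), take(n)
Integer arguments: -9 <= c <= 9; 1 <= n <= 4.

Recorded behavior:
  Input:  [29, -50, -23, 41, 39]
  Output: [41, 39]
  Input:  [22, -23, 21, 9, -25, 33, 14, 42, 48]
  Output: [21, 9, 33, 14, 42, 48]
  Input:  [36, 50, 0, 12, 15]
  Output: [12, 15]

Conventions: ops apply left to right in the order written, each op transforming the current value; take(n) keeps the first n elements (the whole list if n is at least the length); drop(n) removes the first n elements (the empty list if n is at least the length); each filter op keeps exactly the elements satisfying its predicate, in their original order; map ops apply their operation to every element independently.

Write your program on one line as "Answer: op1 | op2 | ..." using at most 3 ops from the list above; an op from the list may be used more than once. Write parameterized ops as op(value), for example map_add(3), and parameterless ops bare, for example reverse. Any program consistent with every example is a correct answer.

drop(2) | filter_gt(1)

Check, running the answer program on each example:
  [29, -50, -23, 41, 39] -> [-23, 41, 39] -> [41, 39]
  [22, -23, 21, 9, -25, 33, 14, 42, 48] -> [21, 9, -25, 33, 14, 42, 48] -> [21, 9, 33, 14, 42, 48]
  [36, 50, 0, 12, 15] -> [0, 12, 15] -> [12, 15]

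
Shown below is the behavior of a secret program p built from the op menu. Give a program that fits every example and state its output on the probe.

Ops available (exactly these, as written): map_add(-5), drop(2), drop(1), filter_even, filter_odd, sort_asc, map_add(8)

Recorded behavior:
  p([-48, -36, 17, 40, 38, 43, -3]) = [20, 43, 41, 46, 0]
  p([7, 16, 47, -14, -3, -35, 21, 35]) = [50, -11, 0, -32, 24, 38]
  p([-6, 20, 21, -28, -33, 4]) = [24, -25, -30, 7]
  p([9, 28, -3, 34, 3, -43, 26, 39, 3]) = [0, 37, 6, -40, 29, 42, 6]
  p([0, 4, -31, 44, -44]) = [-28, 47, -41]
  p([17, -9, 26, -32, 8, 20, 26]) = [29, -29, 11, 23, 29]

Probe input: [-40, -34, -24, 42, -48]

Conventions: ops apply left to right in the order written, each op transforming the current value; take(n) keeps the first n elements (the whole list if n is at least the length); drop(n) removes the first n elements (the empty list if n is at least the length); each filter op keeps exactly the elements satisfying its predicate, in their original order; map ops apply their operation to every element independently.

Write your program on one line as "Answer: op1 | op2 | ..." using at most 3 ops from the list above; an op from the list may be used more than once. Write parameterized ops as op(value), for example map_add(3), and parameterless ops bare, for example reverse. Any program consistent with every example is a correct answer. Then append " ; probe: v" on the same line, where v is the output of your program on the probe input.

map_add(8) | map_add(-5) | drop(2) ; probe: [-21, 45, -45]

Check, running the answer program on each example:
  [-48, -36, 17, 40, 38, 43, -3] -> [-40, -28, 25, 48, 46, 51, 5] -> [-45, -33, 20, 43, 41, 46, 0] -> [20, 43, 41, 46, 0]
  [7, 16, 47, -14, -3, -35, 21, 35] -> [15, 24, 55, -6, 5, -27, 29, 43] -> [10, 19, 50, -11, 0, -32, 24, 38] -> [50, -11, 0, -32, 24, 38]
  [-6, 20, 21, -28, -33, 4] -> [2, 28, 29, -20, -25, 12] -> [-3, 23, 24, -25, -30, 7] -> [24, -25, -30, 7]
  [9, 28, -3, 34, 3, -43, 26, 39, 3] -> [17, 36, 5, 42, 11, -35, 34, 47, 11] -> [12, 31, 0, 37, 6, -40, 29, 42, 6] -> [0, 37, 6, -40, 29, 42, 6]
  [0, 4, -31, 44, -44] -> [8, 12, -23, 52, -36] -> [3, 7, -28, 47, -41] -> [-28, 47, -41]
  [17, -9, 26, -32, 8, 20, 26] -> [25, -1, 34, -24, 16, 28, 34] -> [20, -6, 29, -29, 11, 23, 29] -> [29, -29, 11, 23, 29]
  probe: [-40, -34, -24, 42, -48] -> [-32, -26, -16, 50, -40] -> [-37, -31, -21, 45, -45] -> [-21, 45, -45]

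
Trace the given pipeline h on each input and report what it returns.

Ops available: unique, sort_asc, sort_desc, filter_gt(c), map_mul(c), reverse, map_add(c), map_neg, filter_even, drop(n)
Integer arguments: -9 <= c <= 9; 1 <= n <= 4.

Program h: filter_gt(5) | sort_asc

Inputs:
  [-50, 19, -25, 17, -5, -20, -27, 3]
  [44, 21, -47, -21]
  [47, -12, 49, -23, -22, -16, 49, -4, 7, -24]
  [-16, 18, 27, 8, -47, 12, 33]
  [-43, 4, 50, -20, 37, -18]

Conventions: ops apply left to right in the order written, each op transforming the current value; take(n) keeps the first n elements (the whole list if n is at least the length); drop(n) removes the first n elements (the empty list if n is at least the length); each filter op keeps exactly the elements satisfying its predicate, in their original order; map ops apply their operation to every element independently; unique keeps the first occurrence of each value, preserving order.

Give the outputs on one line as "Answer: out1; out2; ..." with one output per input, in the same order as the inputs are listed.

[17, 19]; [21, 44]; [7, 47, 49, 49]; [8, 12, 18, 27, 33]; [37, 50]

Execution, op by op:
  [-50, 19, -25, 17, -5, -20, -27, 3] -> [19, 17] -> [17, 19]
  [44, 21, -47, -21] -> [44, 21] -> [21, 44]
  [47, -12, 49, -23, -22, -16, 49, -4, 7, -24] -> [47, 49, 49, 7] -> [7, 47, 49, 49]
  [-16, 18, 27, 8, -47, 12, 33] -> [18, 27, 8, 12, 33] -> [8, 12, 18, 27, 33]
  [-43, 4, 50, -20, 37, -18] -> [50, 37] -> [37, 50]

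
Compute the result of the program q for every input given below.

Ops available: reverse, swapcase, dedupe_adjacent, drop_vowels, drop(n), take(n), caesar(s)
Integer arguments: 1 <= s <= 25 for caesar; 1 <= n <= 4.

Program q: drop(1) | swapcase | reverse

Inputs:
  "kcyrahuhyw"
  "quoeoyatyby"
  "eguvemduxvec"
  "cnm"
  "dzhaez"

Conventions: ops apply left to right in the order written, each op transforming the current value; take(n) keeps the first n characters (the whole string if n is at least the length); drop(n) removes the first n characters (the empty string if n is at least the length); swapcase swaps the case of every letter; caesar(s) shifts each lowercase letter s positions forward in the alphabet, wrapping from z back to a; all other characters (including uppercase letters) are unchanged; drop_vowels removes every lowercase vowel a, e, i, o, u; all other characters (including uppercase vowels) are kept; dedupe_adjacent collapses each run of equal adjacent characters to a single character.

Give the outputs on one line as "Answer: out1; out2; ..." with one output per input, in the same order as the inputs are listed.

"WYHUHARYC"; "YBYTAYOEOU"; "CEVXUDMEVUG"; "MN"; "ZEAHZ"

Execution, op by op:
  "kcyrahuhyw" -> "cyrahuhyw" -> "CYRAHUHYW" -> "WYHUHARYC"
  "quoeoyatyby" -> "uoeoyatyby" -> "UOEOYATYBY" -> "YBYTAYOEOU"
  "eguvemduxvec" -> "guvemduxvec" -> "GUVEMDUXVEC" -> "CEVXUDMEVUG"
  "cnm" -> "nm" -> "NM" -> "MN"
  "dzhaez" -> "zhaez" -> "ZHAEZ" -> "ZEAHZ"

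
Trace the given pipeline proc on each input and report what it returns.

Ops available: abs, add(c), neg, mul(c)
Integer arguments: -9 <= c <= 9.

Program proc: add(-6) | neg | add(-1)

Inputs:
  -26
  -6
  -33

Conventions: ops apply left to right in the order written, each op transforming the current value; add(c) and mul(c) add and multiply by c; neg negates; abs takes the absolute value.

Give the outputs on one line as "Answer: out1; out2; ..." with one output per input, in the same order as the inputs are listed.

Execution, op by op:
  -26 -> -32 -> 32 -> 31
  -6 -> -12 -> 12 -> 11
  -33 -> -39 -> 39 -> 38

31; 11; 38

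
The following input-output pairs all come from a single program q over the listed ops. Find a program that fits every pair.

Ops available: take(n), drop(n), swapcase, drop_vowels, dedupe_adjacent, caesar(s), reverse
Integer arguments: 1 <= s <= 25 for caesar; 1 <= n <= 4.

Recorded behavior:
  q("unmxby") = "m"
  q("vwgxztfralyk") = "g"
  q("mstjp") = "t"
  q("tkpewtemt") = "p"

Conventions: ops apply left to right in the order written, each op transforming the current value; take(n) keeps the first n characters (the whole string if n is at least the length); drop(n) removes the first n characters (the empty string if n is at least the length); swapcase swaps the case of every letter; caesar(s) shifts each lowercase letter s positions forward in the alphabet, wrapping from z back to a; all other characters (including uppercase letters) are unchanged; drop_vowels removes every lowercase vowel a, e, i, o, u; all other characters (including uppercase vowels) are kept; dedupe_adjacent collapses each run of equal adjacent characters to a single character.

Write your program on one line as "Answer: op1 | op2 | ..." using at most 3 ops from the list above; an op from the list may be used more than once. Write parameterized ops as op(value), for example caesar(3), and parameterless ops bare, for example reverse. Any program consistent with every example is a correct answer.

take(4) | drop(2) | take(1)

Check, running the answer program on each example:
  "unmxby" -> "unmx" -> "mx" -> "m"
  "vwgxztfralyk" -> "vwgx" -> "gx" -> "g"
  "mstjp" -> "mstj" -> "tj" -> "t"
  "tkpewtemt" -> "tkpe" -> "pe" -> "p"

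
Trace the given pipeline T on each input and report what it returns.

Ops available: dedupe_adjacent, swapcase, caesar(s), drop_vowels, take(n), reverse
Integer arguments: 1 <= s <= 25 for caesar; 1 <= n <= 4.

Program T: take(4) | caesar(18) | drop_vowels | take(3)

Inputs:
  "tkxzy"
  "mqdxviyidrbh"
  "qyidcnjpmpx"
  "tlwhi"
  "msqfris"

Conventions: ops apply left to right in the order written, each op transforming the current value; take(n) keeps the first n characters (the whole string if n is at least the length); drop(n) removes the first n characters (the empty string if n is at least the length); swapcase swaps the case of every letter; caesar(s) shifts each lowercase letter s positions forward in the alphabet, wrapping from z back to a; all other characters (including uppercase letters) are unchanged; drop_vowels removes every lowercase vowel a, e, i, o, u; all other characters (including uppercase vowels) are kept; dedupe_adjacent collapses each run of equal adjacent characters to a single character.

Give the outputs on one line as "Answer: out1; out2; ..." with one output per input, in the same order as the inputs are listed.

"lcp"; "vp"; "qv"; "ldz"; "kx"

Execution, op by op:
  "tkxzy" -> "tkxz" -> "lcpr" -> "lcpr" -> "lcp"
  "mqdxviyidrbh" -> "mqdx" -> "eivp" -> "vp" -> "vp"
  "qyidcnjpmpx" -> "qyid" -> "iqav" -> "qv" -> "qv"
  "tlwhi" -> "tlwh" -> "ldoz" -> "ldz" -> "ldz"
  "msqfris" -> "msqf" -> "ekix" -> "kx" -> "kx"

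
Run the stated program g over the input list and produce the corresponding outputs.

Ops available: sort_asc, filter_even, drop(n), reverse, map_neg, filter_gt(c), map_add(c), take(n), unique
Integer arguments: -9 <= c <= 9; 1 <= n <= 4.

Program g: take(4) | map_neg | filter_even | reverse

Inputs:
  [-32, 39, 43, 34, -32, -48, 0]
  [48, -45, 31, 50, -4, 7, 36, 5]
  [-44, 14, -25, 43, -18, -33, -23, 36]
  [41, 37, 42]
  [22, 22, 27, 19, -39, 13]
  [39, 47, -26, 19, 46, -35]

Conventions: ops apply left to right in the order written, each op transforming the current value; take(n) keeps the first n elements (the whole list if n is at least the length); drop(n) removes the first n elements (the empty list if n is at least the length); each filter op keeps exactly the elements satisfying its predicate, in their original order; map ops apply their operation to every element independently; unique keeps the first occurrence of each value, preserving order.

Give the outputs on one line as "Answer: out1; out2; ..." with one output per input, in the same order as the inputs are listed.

Execution, op by op:
  [-32, 39, 43, 34, -32, -48, 0] -> [-32, 39, 43, 34] -> [32, -39, -43, -34] -> [32, -34] -> [-34, 32]
  [48, -45, 31, 50, -4, 7, 36, 5] -> [48, -45, 31, 50] -> [-48, 45, -31, -50] -> [-48, -50] -> [-50, -48]
  [-44, 14, -25, 43, -18, -33, -23, 36] -> [-44, 14, -25, 43] -> [44, -14, 25, -43] -> [44, -14] -> [-14, 44]
  [41, 37, 42] -> [41, 37, 42] -> [-41, -37, -42] -> [-42] -> [-42]
  [22, 22, 27, 19, -39, 13] -> [22, 22, 27, 19] -> [-22, -22, -27, -19] -> [-22, -22] -> [-22, -22]
  [39, 47, -26, 19, 46, -35] -> [39, 47, -26, 19] -> [-39, -47, 26, -19] -> [26] -> [26]

[-34, 32]; [-50, -48]; [-14, 44]; [-42]; [-22, -22]; [26]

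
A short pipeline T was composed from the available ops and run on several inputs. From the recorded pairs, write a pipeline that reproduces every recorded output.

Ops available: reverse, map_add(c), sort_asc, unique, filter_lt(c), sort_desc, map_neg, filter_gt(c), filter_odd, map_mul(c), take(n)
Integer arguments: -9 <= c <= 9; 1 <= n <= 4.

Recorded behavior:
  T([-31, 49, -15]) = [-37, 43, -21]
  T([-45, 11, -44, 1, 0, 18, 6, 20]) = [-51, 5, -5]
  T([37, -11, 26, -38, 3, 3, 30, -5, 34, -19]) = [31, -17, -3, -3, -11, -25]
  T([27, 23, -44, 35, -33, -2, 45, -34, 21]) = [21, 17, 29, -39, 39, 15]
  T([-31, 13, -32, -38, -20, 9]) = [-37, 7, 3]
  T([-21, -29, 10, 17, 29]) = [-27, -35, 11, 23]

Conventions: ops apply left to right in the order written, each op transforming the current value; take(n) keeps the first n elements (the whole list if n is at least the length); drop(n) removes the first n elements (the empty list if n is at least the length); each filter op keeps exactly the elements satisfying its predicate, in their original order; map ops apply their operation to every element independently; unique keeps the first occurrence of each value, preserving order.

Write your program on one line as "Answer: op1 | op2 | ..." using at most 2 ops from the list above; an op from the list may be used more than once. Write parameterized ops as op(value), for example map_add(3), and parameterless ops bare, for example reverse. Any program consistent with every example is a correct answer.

filter_odd | map_add(-6)

Check, running the answer program on each example:
  [-31, 49, -15] -> [-31, 49, -15] -> [-37, 43, -21]
  [-45, 11, -44, 1, 0, 18, 6, 20] -> [-45, 11, 1] -> [-51, 5, -5]
  [37, -11, 26, -38, 3, 3, 30, -5, 34, -19] -> [37, -11, 3, 3, -5, -19] -> [31, -17, -3, -3, -11, -25]
  [27, 23, -44, 35, -33, -2, 45, -34, 21] -> [27, 23, 35, -33, 45, 21] -> [21, 17, 29, -39, 39, 15]
  [-31, 13, -32, -38, -20, 9] -> [-31, 13, 9] -> [-37, 7, 3]
  [-21, -29, 10, 17, 29] -> [-21, -29, 17, 29] -> [-27, -35, 11, 23]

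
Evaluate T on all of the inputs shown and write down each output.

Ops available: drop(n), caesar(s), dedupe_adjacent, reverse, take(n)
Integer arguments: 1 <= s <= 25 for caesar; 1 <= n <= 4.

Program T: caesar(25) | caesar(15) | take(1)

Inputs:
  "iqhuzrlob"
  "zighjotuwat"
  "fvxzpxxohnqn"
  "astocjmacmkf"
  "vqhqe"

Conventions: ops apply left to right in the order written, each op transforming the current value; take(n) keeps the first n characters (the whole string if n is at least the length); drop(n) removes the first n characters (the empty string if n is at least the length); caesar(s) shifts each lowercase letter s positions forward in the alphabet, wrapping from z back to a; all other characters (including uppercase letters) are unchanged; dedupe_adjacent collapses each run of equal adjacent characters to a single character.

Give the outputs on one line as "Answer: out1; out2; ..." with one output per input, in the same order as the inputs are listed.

"w"; "n"; "t"; "o"; "j"

Execution, op by op:
  "iqhuzrlob" -> "hpgtyqkna" -> "wevinfzcp" -> "w"
  "zighjotuwat" -> "yhfginstvzs" -> "nwuvxchikoh" -> "n"
  "fvxzpxxohnqn" -> "euwyowwngmpm" -> "tjlndllcvbeb" -> "t"
  "astocjmacmkf" -> "zrsnbilzblje" -> "oghcqxaoqayt" -> "o"
  "vqhqe" -> "upgpd" -> "jeves" -> "j"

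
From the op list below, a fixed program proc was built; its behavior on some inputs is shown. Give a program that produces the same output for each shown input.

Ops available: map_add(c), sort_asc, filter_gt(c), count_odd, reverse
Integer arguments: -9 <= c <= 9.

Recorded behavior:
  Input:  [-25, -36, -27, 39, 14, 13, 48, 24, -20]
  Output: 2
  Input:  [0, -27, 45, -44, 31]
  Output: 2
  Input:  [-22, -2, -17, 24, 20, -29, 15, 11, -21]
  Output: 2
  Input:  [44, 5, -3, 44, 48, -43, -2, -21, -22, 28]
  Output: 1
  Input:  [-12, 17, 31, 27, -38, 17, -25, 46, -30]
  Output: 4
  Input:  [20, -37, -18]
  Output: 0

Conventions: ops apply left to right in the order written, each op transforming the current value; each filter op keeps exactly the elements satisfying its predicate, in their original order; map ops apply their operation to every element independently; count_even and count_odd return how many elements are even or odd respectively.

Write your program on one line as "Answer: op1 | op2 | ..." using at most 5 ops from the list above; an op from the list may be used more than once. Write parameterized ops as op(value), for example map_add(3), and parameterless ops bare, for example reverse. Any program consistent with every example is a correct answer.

map_add(4) | reverse | sort_asc | filter_gt(6) | count_odd

Check, running the answer program on each example:
  [-25, -36, -27, 39, 14, 13, 48, 24, -20] -> [-21, -32, -23, 43, 18, 17, 52, 28, -16] -> [-16, 28, 52, 17, 18, 43, -23, -32, -21] -> [-32, -23, -21, -16, 17, 18, 28, 43, 52] -> [17, 18, 28, 43, 52] -> 2
  [0, -27, 45, -44, 31] -> [4, -23, 49, -40, 35] -> [35, -40, 49, -23, 4] -> [-40, -23, 4, 35, 49] -> [35, 49] -> 2
  [-22, -2, -17, 24, 20, -29, 15, 11, -21] -> [-18, 2, -13, 28, 24, -25, 19, 15, -17] -> [-17, 15, 19, -25, 24, 28, -13, 2, -18] -> [-25, -18, -17, -13, 2, 15, 19, 24, 28] -> [15, 19, 24, 28] -> 2
  [44, 5, -3, 44, 48, -43, -2, -21, -22, 28] -> [48, 9, 1, 48, 52, -39, 2, -17, -18, 32] -> [32, -18, -17, 2, -39, 52, 48, 1, 9, 48] -> [-39, -18, -17, 1, 2, 9, 32, 48, 48, 52] -> [9, 32, 48, 48, 52] -> 1
  [-12, 17, 31, 27, -38, 17, -25, 46, -30] -> [-8, 21, 35, 31, -34, 21, -21, 50, -26] -> [-26, 50, -21, 21, -34, 31, 35, 21, -8] -> [-34, -26, -21, -8, 21, 21, 31, 35, 50] -> [21, 21, 31, 35, 50] -> 4
  [20, -37, -18] -> [24, -33, -14] -> [-14, -33, 24] -> [-33, -14, 24] -> [24] -> 0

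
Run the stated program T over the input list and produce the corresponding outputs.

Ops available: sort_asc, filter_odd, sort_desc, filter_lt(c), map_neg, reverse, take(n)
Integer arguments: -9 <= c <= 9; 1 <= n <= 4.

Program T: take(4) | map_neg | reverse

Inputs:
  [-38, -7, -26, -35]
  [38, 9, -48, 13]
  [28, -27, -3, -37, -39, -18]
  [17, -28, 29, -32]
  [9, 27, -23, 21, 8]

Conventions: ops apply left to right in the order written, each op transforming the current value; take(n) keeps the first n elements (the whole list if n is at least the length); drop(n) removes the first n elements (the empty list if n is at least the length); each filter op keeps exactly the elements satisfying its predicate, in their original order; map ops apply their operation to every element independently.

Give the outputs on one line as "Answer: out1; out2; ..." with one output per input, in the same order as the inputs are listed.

[35, 26, 7, 38]; [-13, 48, -9, -38]; [37, 3, 27, -28]; [32, -29, 28, -17]; [-21, 23, -27, -9]

Execution, op by op:
  [-38, -7, -26, -35] -> [-38, -7, -26, -35] -> [38, 7, 26, 35] -> [35, 26, 7, 38]
  [38, 9, -48, 13] -> [38, 9, -48, 13] -> [-38, -9, 48, -13] -> [-13, 48, -9, -38]
  [28, -27, -3, -37, -39, -18] -> [28, -27, -3, -37] -> [-28, 27, 3, 37] -> [37, 3, 27, -28]
  [17, -28, 29, -32] -> [17, -28, 29, -32] -> [-17, 28, -29, 32] -> [32, -29, 28, -17]
  [9, 27, -23, 21, 8] -> [9, 27, -23, 21] -> [-9, -27, 23, -21] -> [-21, 23, -27, -9]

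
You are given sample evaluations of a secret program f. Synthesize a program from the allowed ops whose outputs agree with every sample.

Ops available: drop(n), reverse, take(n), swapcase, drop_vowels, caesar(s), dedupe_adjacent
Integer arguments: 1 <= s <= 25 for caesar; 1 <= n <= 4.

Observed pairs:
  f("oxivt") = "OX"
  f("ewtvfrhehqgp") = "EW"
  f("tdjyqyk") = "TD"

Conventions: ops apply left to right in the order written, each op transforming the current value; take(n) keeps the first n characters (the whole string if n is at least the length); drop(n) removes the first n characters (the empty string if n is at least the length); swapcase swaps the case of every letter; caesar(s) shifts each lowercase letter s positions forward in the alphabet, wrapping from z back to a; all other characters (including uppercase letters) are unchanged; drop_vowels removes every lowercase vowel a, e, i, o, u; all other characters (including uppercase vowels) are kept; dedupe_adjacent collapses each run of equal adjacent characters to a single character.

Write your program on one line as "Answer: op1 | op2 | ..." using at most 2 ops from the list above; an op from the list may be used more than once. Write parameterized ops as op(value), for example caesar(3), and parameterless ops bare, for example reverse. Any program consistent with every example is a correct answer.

swapcase | take(2)

Check, running the answer program on each example:
  "oxivt" -> "OXIVT" -> "OX"
  "ewtvfrhehqgp" -> "EWTVFRHEHQGP" -> "EW"
  "tdjyqyk" -> "TDJYQYK" -> "TD"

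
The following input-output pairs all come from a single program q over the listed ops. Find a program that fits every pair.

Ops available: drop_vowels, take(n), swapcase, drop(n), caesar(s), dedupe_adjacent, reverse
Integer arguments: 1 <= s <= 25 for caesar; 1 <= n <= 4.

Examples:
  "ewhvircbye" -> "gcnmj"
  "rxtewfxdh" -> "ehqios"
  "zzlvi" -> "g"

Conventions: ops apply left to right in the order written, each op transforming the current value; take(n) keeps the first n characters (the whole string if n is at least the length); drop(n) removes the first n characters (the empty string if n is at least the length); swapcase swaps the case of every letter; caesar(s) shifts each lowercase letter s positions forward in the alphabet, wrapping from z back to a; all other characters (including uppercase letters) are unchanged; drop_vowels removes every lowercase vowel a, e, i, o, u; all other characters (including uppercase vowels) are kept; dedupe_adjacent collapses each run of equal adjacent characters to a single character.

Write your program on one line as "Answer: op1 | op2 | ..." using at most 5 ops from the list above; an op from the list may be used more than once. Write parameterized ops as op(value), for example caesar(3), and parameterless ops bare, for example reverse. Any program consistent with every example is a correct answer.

drop_vowels | dedupe_adjacent | caesar(11) | drop(2)

Check, running the answer program on each example:
  "ewhvircbye" -> "whvrcby" -> "whvrcby" -> "hsgcnmj" -> "gcnmj"
  "rxtewfxdh" -> "rxtwfxdh" -> "rxtwfxdh" -> "ciehqios" -> "ehqios"
  "zzlvi" -> "zzlv" -> "zlv" -> "kwg" -> "g"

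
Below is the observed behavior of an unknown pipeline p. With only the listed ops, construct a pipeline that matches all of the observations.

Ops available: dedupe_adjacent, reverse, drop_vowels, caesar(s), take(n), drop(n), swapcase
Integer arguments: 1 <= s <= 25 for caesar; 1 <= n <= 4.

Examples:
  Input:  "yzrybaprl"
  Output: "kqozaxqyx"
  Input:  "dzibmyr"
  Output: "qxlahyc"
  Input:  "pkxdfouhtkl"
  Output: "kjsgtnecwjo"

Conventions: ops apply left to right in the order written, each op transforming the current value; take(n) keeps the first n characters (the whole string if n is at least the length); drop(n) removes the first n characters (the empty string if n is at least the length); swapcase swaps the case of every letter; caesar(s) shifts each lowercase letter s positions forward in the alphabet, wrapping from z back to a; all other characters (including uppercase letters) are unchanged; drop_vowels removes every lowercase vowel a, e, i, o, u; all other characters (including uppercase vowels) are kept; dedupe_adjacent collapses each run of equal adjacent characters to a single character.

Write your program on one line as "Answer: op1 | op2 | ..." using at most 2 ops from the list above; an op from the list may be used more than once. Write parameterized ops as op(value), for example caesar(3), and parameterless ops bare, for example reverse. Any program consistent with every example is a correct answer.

caesar(25) | reverse

Check, running the answer program on each example:
  "yzrybaprl" -> "xyqxazoqk" -> "kqozaxqyx"
  "dzibmyr" -> "cyhalxq" -> "qxlahyc"
  "pkxdfouhtkl" -> "ojwcentgsjk" -> "kjsgtnecwjo"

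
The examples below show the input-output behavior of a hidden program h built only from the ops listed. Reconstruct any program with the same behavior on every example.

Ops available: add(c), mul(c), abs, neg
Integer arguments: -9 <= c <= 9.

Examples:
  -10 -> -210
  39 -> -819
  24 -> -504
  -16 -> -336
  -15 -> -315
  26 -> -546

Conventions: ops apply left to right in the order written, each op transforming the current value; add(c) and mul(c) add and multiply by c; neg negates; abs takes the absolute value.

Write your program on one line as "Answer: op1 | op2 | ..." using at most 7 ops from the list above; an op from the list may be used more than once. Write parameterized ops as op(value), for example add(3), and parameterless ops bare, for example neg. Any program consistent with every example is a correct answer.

neg | abs | neg | mul(-3) | mul(7) | neg

Check, running the answer program on each example:
  -10 -> 10 -> 10 -> -10 -> 30 -> 210 -> -210
  39 -> -39 -> 39 -> -39 -> 117 -> 819 -> -819
  24 -> -24 -> 24 -> -24 -> 72 -> 504 -> -504
  -16 -> 16 -> 16 -> -16 -> 48 -> 336 -> -336
  -15 -> 15 -> 15 -> -15 -> 45 -> 315 -> -315
  26 -> -26 -> 26 -> -26 -> 78 -> 546 -> -546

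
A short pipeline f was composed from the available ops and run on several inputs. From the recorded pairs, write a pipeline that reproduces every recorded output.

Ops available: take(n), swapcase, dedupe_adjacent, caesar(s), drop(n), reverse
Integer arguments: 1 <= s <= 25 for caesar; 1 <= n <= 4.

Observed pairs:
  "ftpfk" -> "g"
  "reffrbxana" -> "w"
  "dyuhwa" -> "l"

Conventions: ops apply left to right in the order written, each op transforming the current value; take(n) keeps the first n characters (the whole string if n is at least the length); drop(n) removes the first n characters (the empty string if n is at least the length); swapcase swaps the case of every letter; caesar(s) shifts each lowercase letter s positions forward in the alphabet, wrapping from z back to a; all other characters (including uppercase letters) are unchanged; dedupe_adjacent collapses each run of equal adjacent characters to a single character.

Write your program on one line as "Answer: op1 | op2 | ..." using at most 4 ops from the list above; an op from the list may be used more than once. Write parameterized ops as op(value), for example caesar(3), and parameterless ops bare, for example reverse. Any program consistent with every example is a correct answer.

drop(2) | caesar(17) | take(1)

Check, running the answer program on each example:
  "ftpfk" -> "pfk" -> "gwb" -> "g"
  "reffrbxana" -> "ffrbxana" -> "wwisorer" -> "w"
  "dyuhwa" -> "uhwa" -> "lynr" -> "l"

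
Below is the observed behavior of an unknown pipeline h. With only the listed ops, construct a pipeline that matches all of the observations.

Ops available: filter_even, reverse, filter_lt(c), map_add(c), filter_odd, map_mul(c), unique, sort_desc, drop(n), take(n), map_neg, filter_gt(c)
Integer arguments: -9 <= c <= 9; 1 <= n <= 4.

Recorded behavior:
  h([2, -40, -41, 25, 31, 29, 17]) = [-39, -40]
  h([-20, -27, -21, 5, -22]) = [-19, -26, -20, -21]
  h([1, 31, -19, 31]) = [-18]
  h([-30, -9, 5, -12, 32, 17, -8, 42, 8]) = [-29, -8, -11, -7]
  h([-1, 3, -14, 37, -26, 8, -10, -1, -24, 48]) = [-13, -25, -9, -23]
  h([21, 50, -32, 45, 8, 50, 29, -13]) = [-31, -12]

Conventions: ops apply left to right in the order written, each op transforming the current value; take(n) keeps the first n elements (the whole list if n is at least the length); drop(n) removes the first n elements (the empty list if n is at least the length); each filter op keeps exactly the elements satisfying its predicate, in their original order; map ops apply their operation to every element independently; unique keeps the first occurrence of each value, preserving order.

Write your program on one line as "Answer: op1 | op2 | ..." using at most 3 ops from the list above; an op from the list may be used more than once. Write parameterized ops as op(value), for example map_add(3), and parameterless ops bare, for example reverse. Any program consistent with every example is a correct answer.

map_add(1) | filter_lt(-5)

Check, running the answer program on each example:
  [2, -40, -41, 25, 31, 29, 17] -> [3, -39, -40, 26, 32, 30, 18] -> [-39, -40]
  [-20, -27, -21, 5, -22] -> [-19, -26, -20, 6, -21] -> [-19, -26, -20, -21]
  [1, 31, -19, 31] -> [2, 32, -18, 32] -> [-18]
  [-30, -9, 5, -12, 32, 17, -8, 42, 8] -> [-29, -8, 6, -11, 33, 18, -7, 43, 9] -> [-29, -8, -11, -7]
  [-1, 3, -14, 37, -26, 8, -10, -1, -24, 48] -> [0, 4, -13, 38, -25, 9, -9, 0, -23, 49] -> [-13, -25, -9, -23]
  [21, 50, -32, 45, 8, 50, 29, -13] -> [22, 51, -31, 46, 9, 51, 30, -12] -> [-31, -12]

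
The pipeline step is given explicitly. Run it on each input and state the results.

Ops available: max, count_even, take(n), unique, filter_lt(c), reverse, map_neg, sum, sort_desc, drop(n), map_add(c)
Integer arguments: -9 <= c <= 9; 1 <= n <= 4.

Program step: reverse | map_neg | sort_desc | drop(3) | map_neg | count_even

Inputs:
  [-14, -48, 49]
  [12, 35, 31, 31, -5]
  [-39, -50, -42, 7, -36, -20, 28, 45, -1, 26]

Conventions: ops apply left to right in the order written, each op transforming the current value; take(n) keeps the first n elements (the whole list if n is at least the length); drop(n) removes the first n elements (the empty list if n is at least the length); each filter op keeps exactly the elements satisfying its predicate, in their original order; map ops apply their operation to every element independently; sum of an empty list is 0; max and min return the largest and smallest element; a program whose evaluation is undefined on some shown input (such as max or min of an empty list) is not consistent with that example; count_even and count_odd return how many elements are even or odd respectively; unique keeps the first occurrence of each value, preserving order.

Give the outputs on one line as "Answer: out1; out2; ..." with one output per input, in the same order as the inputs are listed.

0; 0; 4

Execution, op by op:
  [-14, -48, 49] -> [49, -48, -14] -> [-49, 48, 14] -> [48, 14, -49] -> [] -> [] -> 0
  [12, 35, 31, 31, -5] -> [-5, 31, 31, 35, 12] -> [5, -31, -31, -35, -12] -> [5, -12, -31, -31, -35] -> [-31, -35] -> [31, 35] -> 0
  [-39, -50, -42, 7, -36, -20, 28, 45, -1, 26] -> [26, -1, 45, 28, -20, -36, 7, -42, -50, -39] -> [-26, 1, -45, -28, 20, 36, -7, 42, 50, 39] -> [50, 42, 39, 36, 20, 1, -7, -26, -28, -45] -> [36, 20, 1, -7, -26, -28, -45] -> [-36, -20, -1, 7, 26, 28, 45] -> 4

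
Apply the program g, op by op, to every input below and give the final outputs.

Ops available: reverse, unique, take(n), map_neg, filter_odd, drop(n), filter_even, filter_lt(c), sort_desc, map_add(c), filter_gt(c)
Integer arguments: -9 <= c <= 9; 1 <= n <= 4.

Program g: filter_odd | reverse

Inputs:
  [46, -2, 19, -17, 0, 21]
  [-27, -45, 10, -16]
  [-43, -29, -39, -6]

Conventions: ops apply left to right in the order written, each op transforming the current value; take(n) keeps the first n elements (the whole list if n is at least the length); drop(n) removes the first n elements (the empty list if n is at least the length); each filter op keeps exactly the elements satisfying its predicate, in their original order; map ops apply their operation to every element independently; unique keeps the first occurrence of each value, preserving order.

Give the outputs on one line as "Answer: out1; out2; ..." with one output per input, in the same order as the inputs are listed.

Execution, op by op:
  [46, -2, 19, -17, 0, 21] -> [19, -17, 21] -> [21, -17, 19]
  [-27, -45, 10, -16] -> [-27, -45] -> [-45, -27]
  [-43, -29, -39, -6] -> [-43, -29, -39] -> [-39, -29, -43]

[21, -17, 19]; [-45, -27]; [-39, -29, -43]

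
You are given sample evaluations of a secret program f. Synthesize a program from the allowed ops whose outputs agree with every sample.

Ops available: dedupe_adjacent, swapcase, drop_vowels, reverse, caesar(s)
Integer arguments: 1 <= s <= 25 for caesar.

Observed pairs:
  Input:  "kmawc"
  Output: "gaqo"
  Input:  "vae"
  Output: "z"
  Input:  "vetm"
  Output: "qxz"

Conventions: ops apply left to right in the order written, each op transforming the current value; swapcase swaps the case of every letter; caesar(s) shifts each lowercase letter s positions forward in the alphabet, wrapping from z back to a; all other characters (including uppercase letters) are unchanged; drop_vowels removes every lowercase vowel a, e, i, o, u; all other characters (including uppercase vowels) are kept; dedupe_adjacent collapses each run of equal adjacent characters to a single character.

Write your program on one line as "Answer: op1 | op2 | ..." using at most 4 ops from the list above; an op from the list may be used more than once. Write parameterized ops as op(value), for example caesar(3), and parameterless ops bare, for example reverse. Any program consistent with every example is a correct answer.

drop_vowels | reverse | caesar(4)

Check, running the answer program on each example:
  "kmawc" -> "kmwc" -> "cwmk" -> "gaqo"
  "vae" -> "v" -> "v" -> "z"
  "vetm" -> "vtm" -> "mtv" -> "qxz"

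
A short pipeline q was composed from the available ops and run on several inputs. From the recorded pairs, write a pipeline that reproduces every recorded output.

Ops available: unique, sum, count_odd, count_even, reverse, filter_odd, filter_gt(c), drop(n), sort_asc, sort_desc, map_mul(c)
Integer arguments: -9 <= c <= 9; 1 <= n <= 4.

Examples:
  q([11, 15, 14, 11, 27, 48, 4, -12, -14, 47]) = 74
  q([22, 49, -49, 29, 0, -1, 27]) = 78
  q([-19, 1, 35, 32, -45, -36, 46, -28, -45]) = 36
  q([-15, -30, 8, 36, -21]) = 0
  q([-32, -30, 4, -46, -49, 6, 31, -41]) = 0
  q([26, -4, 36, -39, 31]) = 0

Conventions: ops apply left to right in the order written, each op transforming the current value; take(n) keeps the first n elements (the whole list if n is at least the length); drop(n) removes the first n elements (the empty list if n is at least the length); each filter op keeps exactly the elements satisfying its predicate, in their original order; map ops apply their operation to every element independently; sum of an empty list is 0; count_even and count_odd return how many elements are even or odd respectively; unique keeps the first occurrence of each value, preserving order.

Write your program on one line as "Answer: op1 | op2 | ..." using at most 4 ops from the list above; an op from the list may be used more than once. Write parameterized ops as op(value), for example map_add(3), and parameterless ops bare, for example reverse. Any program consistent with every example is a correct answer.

filter_odd | sort_asc | drop(3) | sum

Check, running the answer program on each example:
  [11, 15, 14, 11, 27, 48, 4, -12, -14, 47] -> [11, 15, 11, 27, 47] -> [11, 11, 15, 27, 47] -> [27, 47] -> 74
  [22, 49, -49, 29, 0, -1, 27] -> [49, -49, 29, -1, 27] -> [-49, -1, 27, 29, 49] -> [29, 49] -> 78
  [-19, 1, 35, 32, -45, -36, 46, -28, -45] -> [-19, 1, 35, -45, -45] -> [-45, -45, -19, 1, 35] -> [1, 35] -> 36
  [-15, -30, 8, 36, -21] -> [-15, -21] -> [-21, -15] -> [] -> 0
  [-32, -30, 4, -46, -49, 6, 31, -41] -> [-49, 31, -41] -> [-49, -41, 31] -> [] -> 0
  [26, -4, 36, -39, 31] -> [-39, 31] -> [-39, 31] -> [] -> 0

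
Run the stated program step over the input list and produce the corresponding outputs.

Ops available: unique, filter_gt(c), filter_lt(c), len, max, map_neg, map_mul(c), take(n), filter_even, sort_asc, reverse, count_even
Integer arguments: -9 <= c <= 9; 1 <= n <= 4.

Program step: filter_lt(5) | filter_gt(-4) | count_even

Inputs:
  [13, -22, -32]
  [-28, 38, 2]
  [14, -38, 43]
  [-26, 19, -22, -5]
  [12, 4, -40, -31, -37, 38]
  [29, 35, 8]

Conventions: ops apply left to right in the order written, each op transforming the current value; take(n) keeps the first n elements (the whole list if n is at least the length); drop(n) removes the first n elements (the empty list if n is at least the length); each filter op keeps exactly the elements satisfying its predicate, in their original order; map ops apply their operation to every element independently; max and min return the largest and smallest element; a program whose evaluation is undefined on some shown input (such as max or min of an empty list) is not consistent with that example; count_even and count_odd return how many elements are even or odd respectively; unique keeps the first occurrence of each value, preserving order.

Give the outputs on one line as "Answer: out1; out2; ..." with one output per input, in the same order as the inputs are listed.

Execution, op by op:
  [13, -22, -32] -> [-22, -32] -> [] -> 0
  [-28, 38, 2] -> [-28, 2] -> [2] -> 1
  [14, -38, 43] -> [-38] -> [] -> 0
  [-26, 19, -22, -5] -> [-26, -22, -5] -> [] -> 0
  [12, 4, -40, -31, -37, 38] -> [4, -40, -31, -37] -> [4] -> 1
  [29, 35, 8] -> [] -> [] -> 0

0; 1; 0; 0; 1; 0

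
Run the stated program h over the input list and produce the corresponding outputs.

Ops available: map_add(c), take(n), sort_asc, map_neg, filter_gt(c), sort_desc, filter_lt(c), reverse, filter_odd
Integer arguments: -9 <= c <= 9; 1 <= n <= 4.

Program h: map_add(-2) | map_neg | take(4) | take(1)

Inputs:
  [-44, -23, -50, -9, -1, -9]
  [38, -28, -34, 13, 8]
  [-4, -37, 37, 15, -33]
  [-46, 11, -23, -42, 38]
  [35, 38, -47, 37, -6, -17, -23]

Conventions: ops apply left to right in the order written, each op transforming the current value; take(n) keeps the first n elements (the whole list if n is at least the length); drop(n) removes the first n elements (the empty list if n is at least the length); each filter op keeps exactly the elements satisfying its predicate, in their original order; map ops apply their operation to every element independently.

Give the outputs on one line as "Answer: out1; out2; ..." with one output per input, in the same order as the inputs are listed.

[46]; [-36]; [6]; [48]; [-33]

Execution, op by op:
  [-44, -23, -50, -9, -1, -9] -> [-46, -25, -52, -11, -3, -11] -> [46, 25, 52, 11, 3, 11] -> [46, 25, 52, 11] -> [46]
  [38, -28, -34, 13, 8] -> [36, -30, -36, 11, 6] -> [-36, 30, 36, -11, -6] -> [-36, 30, 36, -11] -> [-36]
  [-4, -37, 37, 15, -33] -> [-6, -39, 35, 13, -35] -> [6, 39, -35, -13, 35] -> [6, 39, -35, -13] -> [6]
  [-46, 11, -23, -42, 38] -> [-48, 9, -25, -44, 36] -> [48, -9, 25, 44, -36] -> [48, -9, 25, 44] -> [48]
  [35, 38, -47, 37, -6, -17, -23] -> [33, 36, -49, 35, -8, -19, -25] -> [-33, -36, 49, -35, 8, 19, 25] -> [-33, -36, 49, -35] -> [-33]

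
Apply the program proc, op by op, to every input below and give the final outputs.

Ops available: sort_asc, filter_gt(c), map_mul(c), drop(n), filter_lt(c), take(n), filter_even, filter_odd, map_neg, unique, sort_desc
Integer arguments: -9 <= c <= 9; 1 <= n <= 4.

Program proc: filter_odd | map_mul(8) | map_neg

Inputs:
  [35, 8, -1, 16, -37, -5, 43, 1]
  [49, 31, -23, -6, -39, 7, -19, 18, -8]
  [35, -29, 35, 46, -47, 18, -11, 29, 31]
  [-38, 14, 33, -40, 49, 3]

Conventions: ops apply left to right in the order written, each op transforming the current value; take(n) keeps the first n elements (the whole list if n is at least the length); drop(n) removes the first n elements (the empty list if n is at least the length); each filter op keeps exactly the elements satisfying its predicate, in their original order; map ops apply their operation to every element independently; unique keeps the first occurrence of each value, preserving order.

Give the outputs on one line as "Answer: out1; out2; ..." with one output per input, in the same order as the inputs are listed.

[-280, 8, 296, 40, -344, -8]; [-392, -248, 184, 312, -56, 152]; [-280, 232, -280, 376, 88, -232, -248]; [-264, -392, -24]

Execution, op by op:
  [35, 8, -1, 16, -37, -5, 43, 1] -> [35, -1, -37, -5, 43, 1] -> [280, -8, -296, -40, 344, 8] -> [-280, 8, 296, 40, -344, -8]
  [49, 31, -23, -6, -39, 7, -19, 18, -8] -> [49, 31, -23, -39, 7, -19] -> [392, 248, -184, -312, 56, -152] -> [-392, -248, 184, 312, -56, 152]
  [35, -29, 35, 46, -47, 18, -11, 29, 31] -> [35, -29, 35, -47, -11, 29, 31] -> [280, -232, 280, -376, -88, 232, 248] -> [-280, 232, -280, 376, 88, -232, -248]
  [-38, 14, 33, -40, 49, 3] -> [33, 49, 3] -> [264, 392, 24] -> [-264, -392, -24]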